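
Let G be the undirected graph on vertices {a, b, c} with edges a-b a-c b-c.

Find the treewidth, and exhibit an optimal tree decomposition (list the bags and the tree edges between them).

With just one bag of size 3, the width is 3 − 1 = 2, so tw(G) ≤ 2. Conversely, {a, b, c} is a clique of size 3, and the vertices of any clique must share a bag in every tree decomposition; so some bag has ≥ 3 vertices and tw(G) ≥ 2. The upper and lower bounds meet at 2, so that is the treewidth.

Treewidth 2.
Bags: B1 = {a, b, c}
Tree: (single bag)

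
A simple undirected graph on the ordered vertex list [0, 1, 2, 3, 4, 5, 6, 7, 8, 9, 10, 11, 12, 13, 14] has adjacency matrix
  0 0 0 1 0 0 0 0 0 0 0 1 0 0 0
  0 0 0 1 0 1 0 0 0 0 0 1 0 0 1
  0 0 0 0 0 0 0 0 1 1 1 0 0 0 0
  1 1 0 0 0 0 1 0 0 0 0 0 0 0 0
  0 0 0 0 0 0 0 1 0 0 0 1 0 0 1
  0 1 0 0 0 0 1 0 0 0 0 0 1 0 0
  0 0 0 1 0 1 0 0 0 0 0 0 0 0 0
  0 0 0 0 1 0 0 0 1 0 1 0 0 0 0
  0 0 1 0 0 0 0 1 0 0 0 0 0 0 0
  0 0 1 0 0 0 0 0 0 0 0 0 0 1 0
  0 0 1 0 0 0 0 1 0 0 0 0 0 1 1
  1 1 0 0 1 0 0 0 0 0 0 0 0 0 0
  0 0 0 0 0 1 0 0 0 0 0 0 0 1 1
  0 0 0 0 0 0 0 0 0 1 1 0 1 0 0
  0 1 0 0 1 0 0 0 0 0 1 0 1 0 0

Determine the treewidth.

A width-3 tree decomposition is:
Bags: B1 = {2, 7, 8, 9}  B2 = {2, 7, 9, 10}  B3 = {7, 9, 10, 13}  B4 = {4, 7, 10, 13}  B5 = {4, 10, 13, 14}  B6 = {4, 12, 13, 14}  B7 = {4, 11, 12, 14}  B8 = {1, 11, 12, 14}  B9 = {1, 5, 11, 12}  B10 = {0, 1, 5, 11}  B11 = {0, 1, 3, 5}  B12 = {0, 3, 5, 6}
Tree: B1–B2, B2–B3, B3–B4, B4–B5, B5–B6, B6–B7, B7–B8, B8–B9, B9–B10, B10–B11, B11–B12
Every bag has size at most 4, so the width is 4 − 1 = 3 and tw(G) ≤ 3. For the lower bound: the 4 vertex sets {2,8,9}, {7}, {10}, {4,12,13,14} are disjoint, each induces a connected subgraph, and every pair is joined by at least one edge of G. Contracting each set to a single vertex therefore yields K_{4} as a minor, and since treewidth is minor-monotone, tw(G) ≥ tw(K_{4}) = 3. Therefore the treewidth is 3.

3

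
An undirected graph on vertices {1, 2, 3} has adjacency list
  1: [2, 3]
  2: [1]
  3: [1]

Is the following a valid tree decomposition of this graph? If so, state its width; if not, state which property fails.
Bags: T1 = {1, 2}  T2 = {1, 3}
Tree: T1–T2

Yes; width 1.

Every vertex of G appears in some bag (union = {1, 2, 3}); every edge is covered by a bag; and for each vertex v the set of bags containing v is connected in the bag tree. The decomposition is therefore valid. The largest bag has 2 vertices, so the width is 1.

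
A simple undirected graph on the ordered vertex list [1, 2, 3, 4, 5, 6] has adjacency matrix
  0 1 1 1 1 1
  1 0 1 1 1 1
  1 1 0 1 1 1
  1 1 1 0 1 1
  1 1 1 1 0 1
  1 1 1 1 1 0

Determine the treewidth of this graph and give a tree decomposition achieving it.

Treewidth 5.
One optimal decomposition is:
Bags: B1 = {1, 2, 3, 4, 5, 6}
Tree: (single bag)

With just one bag of size 6, the width is 6 − 1 = 5, so tw(G) ≤ 5. On the other hand G contains the 6-clique {1, 2, 3, 4, 5, 6}. A clique must lie in a single bag of any decomposition, so no decomposition can have width below 5. Hence tw(G) = 5 exactly.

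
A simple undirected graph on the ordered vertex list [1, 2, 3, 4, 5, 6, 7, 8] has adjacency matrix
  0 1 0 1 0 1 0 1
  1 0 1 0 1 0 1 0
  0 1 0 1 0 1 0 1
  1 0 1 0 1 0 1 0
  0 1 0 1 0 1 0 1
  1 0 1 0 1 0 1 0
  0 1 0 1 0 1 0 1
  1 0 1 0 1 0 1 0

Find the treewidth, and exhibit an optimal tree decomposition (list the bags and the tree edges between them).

Each bag holds 5 vertices, so the decomposition has width 4, which upper-bounds the treewidth. For the lower bound: the 5 vertex sets {5,6}, {3,8}, {4,7}, {2}, {1} are disjoint, each induces a connected subgraph, and every pair is joined by at least one edge of G. Contracting each set to a single vertex therefore yields K_{5} as a minor, and since treewidth is minor-monotone, tw(G) ≥ tw(K_{5}) = 4. Hence tw(G) = 4 exactly.

Treewidth 4.
One optimal decomposition is:
Bags: B1 = {2, 4, 5, 6, 8}  B2 = {2, 3, 4, 6, 8}  B3 = {2, 4, 6, 7, 8}  B4 = {1, 2, 4, 6, 8}
Tree: B1–B2, B2–B3, B3–B4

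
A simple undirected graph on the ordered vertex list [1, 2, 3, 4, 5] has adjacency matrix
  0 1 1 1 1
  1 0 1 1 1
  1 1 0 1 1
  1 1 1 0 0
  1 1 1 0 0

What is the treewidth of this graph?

A width-3 tree decomposition is:
Bags: B1 = {1, 2, 3, 4}  B2 = {1, 2, 3, 5}
Tree: B1–B2
The largest bag has 4 vertices, giving width 3; this decomposition certifies tw(G) ≤ 3. For the lower bound, the 4 vertices {1, 2, 3, 4} are pairwise adjacent, and any tree decomposition puts a clique entirely inside one bag — forcing width ≥ 3. Hence tw(G) = 3 exactly.

3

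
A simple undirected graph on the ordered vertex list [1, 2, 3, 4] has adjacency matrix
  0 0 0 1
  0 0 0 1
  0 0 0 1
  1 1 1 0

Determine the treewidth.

1

A width-1 tree decomposition is:
Bags: B1 = {1, 4}  B2 = {2, 4}  B3 = {3, 4}
Tree: B1–B2, B2–B3
Every bag has size at most 2, so the width is 2 − 1 = 1 and tw(G) ≤ 1. Any graph with an edge has treewidth ≥ 1, and G has the edge 4–1. The upper and lower bounds meet at 1, so that is the treewidth.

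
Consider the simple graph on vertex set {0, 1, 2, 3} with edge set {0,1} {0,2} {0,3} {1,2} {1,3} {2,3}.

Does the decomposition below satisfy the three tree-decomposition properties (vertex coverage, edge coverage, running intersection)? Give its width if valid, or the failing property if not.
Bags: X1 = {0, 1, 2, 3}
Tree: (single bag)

Vertex coverage: the bags together contain {0, 1, 2, 3}, the full vertex set. Edge coverage: each edge of G has both endpoints in at least one bag. Running intersection: for every vertex, the bags containing it form a connected subtree. All three properties hold, so this is a valid tree decomposition of width max|bag| − 1 = 3, and hence tw(G) ≤ 3.

Yes; width 3.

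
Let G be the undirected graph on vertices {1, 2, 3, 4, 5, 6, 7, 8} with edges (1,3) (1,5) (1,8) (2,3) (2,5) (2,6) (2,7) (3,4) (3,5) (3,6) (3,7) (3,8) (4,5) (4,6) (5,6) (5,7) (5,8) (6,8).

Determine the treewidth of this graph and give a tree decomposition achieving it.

Every bag has size at most 4, so the width is 4 − 1 = 3 and tw(G) ≤ 3. On the other hand G contains the 4-clique {1, 3, 5, 8}. A clique must lie in a single bag of any decomposition, so no decomposition can have width below 3. The upper and lower bounds meet at 3, so that is the treewidth.

Treewidth 3.
One such decomposition:
Bags: B1 = {3, 5, 6, 8}  B2 = {2, 3, 5, 6}  B3 = {1, 3, 5, 8}  B4 = {2, 3, 5, 7}  B5 = {3, 4, 5, 6}
Tree: B1–B2, B1–B3, B2–B4, B2–B5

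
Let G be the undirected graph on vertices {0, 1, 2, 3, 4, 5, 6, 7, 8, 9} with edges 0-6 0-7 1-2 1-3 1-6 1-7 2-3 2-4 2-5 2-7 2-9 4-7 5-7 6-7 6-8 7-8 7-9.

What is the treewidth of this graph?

A width-2 tree decomposition is:
Bags: B1 = {1, 2, 7}  B2 = {1, 6, 7}  B3 = {2, 5, 7}  B4 = {6, 7, 8}  B5 = {2, 4, 7}  B6 = {1, 2, 3}  B7 = {2, 7, 9}  B8 = {0, 6, 7}
Tree: B1–B2, B1–B3, B2–B4, B1–B5, B1–B6, B5–B7, B2–B8
The largest bag has 3 vertices, giving width 2; this decomposition certifies tw(G) ≤ 2. On the other hand G contains the 3-clique {1, 2, 3}. A clique must lie in a single bag of any decomposition, so no decomposition can have width below 2. Combining the bounds, tw(G) = 2.

2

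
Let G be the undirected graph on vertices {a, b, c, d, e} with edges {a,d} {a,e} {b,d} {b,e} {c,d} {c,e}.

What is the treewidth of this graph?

2

A width-2 tree decomposition is:
Bags: B1 = {c, d, e}  B2 = {b, d, e}  B3 = {a, d, e}
Tree: B1–B2, B2–B3
The largest bag has 3 vertices, giving width 2; this decomposition certifies tw(G) ≤ 2. The edges c–e–b–d–c form a cycle, so G is not a tree and its treewidth is at least 2. Hence tw(G) = 2 exactly.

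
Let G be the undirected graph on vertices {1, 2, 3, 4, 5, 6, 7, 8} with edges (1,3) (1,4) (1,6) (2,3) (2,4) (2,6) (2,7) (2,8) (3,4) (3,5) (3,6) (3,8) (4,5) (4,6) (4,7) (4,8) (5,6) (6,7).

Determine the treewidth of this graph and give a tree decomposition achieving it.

Treewidth 3.
Bags: B1 = {3, 4, 5, 6}  B2 = {1, 3, 4, 6}  B3 = {2, 3, 4, 6}  B4 = {2, 3, 4, 8}  B5 = {2, 4, 6, 7}
Tree: B1–B2, B1–B3, B3–B4, B3–B5

The largest bag has 4 vertices, giving width 3; this decomposition certifies tw(G) ≤ 3. Conversely, {2, 3, 4, 8} is a clique of size 4, and the vertices of any clique must share a bag in every tree decomposition; so some bag has ≥ 4 vertices and tw(G) ≥ 3. Hence tw(G) = 3 exactly.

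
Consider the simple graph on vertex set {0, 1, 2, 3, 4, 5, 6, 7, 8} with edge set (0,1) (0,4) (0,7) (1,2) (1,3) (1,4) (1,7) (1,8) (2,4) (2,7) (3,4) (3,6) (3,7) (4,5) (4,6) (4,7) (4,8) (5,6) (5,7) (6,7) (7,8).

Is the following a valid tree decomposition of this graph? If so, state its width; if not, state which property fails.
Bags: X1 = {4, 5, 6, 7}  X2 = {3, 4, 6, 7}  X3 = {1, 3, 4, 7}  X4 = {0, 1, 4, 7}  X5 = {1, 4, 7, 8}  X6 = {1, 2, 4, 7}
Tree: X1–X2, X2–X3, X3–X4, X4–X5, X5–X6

Checking the three conditions: (i) the bags cover all of {0, 1, 2, 3, 4, 5, 6, 7, 8}; (ii) for each edge, some bag contains both endpoints; (iii) the bags containing any fixed vertex form a subtree. All hold, so the decomposition is valid with width 4 − 1 = 3.

Yes; width 3.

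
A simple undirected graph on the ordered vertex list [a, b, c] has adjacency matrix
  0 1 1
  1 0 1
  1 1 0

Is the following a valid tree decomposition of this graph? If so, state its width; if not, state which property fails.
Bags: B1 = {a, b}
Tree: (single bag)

No — vertex c appears in no bag.

A tree decomposition must satisfy three properties: every vertex lies in some bag; for every edge, both endpoints lie together in some bag; and for every vertex, the bags containing it form a connected subtree. Here vertex c appears in no bag, so the decomposition is invalid.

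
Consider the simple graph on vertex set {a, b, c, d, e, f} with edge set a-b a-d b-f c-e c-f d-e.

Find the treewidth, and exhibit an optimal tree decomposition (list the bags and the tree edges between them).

Every bag has size at most 3, so the width is 3 − 1 = 2 and tw(G) ≤ 2. Since d–a–b–f–c–e–d is a cycle in G, G is not acyclic. Forests are exactly the graphs of treewidth ≤ 1, so tw(G) ≥ 2. Hence tw(G) = 2 exactly.

Treewidth 2.
One such decomposition:
Bags: B1 = {a, b, d}  B2 = {b, d, f}  B3 = {c, d, f}  B4 = {c, d, e}
Tree: B1–B2, B2–B3, B3–B4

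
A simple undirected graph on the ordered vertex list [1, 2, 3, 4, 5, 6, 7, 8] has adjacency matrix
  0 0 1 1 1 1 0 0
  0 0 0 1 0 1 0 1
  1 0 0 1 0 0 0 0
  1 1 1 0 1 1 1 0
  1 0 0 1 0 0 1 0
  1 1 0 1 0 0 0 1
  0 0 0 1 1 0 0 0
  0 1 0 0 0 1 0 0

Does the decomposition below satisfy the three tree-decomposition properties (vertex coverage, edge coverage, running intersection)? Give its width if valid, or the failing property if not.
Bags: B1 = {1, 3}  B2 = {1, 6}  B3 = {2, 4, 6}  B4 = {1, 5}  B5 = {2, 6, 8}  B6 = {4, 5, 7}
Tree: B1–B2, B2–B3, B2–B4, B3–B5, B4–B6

A tree decomposition must satisfy three properties: every vertex lies in some bag; for every edge, both endpoints lie together in some bag; and for every vertex, the bags containing it form a connected subtree. Here edge (4,1) lies in no bag, so the decomposition is invalid.

No — edge (4,1) lies in no bag.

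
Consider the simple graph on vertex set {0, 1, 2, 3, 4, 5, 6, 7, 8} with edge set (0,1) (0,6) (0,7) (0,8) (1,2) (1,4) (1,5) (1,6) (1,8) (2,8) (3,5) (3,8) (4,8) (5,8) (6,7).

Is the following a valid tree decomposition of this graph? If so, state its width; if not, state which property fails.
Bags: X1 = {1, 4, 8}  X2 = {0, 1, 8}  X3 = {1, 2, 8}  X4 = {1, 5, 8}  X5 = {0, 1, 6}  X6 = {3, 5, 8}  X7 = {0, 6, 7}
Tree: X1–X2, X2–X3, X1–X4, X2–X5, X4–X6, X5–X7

Yes; width 2.

Checking the three conditions: (i) the bags cover all of {0, 1, 2, 3, 4, 5, 6, 7, 8}; (ii) for each edge, some bag contains both endpoints; (iii) the bags containing any fixed vertex form a subtree. All hold, so the decomposition is valid with width 3 − 1 = 2.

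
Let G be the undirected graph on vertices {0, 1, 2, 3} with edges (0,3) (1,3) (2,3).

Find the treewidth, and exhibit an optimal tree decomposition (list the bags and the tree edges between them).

Treewidth 1.
Bags: B1 = {2, 3}  B2 = {0, 3}  B3 = {1, 3}
Tree: B1–B2, B2–B3

Each bag holds 2 vertices, so the decomposition has width 1, which upper-bounds the treewidth. Since G has at least one edge (e.g. 2–3), it is not an edgeless graph, so tw(G) ≥ 1. Therefore the treewidth is 1.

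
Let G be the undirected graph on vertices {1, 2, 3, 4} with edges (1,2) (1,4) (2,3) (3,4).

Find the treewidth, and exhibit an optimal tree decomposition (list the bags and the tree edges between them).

Every bag has size at most 3, so the width is 3 − 1 = 2 and tw(G) ≤ 2. For the lower bound, G contains the cycle 1–4–3–2–1, so G is not a forest; only forests have treewidth ≤ 1, hence tw(G) ≥ 2. Combining the bounds, tw(G) = 2.

Treewidth 2.
One such decomposition:
Bags: B1 = {1, 3, 4}  B2 = {1, 2, 3}
Tree: B1–B2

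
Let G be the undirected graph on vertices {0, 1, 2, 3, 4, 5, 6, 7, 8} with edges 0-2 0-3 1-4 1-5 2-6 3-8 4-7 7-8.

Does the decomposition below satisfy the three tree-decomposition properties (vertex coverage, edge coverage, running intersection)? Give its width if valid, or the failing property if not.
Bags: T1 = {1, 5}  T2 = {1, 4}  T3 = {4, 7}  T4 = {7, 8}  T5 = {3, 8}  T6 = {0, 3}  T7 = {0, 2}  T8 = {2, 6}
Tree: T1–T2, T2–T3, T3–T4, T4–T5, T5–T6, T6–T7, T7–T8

Yes; width 1.

Vertex coverage: the bags together contain {0, 1, 2, 3, 4, 5, 6, 7, 8}, the full vertex set. Edge coverage: each edge of G has both endpoints in at least one bag. Running intersection: for every vertex, the bags containing it form a connected subtree. All three properties hold, so this is a valid tree decomposition of width max|bag| − 1 = 1, and hence tw(G) ≤ 1.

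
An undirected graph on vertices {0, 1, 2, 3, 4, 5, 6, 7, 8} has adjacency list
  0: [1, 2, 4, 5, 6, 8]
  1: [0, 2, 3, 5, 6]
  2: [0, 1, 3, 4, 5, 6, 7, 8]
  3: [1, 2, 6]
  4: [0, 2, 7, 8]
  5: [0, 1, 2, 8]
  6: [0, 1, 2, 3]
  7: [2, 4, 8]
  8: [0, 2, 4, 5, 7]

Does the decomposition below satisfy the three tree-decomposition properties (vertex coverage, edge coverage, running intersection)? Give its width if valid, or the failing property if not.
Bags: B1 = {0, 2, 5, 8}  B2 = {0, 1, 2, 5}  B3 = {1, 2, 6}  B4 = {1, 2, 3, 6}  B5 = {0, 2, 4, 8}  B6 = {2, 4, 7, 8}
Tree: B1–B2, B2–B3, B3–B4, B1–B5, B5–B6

No — edge (0,6) lies in no bag.

A tree decomposition must satisfy three properties: every vertex lies in some bag; for every edge, both endpoints lie together in some bag; and for every vertex, the bags containing it form a connected subtree. Here edge (0,6) lies in no bag, so the decomposition is invalid.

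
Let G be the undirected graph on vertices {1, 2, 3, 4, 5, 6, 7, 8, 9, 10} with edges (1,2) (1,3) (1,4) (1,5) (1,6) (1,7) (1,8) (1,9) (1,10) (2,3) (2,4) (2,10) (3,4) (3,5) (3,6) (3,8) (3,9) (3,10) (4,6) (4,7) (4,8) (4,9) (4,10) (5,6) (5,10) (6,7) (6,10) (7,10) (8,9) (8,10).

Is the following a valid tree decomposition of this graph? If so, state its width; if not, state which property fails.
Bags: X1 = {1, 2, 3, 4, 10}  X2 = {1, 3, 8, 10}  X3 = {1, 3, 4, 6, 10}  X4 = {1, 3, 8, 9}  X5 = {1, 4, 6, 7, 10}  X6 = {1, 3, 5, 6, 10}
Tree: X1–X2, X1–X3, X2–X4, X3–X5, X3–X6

A tree decomposition must satisfy three properties: every vertex lies in some bag; for every edge, both endpoints lie together in some bag; and for every vertex, the bags containing it form a connected subtree. Here edge (4,8) lies in no bag, so the decomposition is invalid.

No — edge (4,8) lies in no bag.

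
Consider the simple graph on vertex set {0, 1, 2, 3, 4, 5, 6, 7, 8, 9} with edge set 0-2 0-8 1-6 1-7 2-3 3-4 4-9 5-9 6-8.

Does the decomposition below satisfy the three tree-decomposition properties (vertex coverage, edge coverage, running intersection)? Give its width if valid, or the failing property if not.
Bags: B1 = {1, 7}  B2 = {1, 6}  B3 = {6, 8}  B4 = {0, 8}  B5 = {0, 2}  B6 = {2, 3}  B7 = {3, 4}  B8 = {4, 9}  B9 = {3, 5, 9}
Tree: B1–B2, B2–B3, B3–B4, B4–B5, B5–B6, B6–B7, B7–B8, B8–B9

A tree decomposition must satisfy three properties: every vertex lies in some bag; for every edge, both endpoints lie together in some bag; and for every vertex, the bags containing it form a connected subtree. Here bags containing vertex 3 are not connected in the tree, so the decomposition is invalid.

No — bags containing vertex 3 are not connected in the tree.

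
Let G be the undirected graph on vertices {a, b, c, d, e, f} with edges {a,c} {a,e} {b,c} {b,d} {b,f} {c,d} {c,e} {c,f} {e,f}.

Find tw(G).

A width-2 tree decomposition is:
Bags: B1 = {b, c, f}  B2 = {c, e, f}  B3 = {a, c, e}  B4 = {b, c, d}
Tree: B1–B2, B2–B3, B1–B4
Each bag holds 3 vertices, so the decomposition has width 2, which upper-bounds the treewidth. For the lower bound, the 3 vertices {b, c, d} are pairwise adjacent, and any tree decomposition puts a clique entirely inside one bag — forcing width ≥ 2. Therefore the treewidth is 2.

2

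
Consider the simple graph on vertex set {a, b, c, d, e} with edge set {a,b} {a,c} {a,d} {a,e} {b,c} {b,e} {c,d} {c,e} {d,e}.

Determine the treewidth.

A width-3 tree decomposition is:
Bags: B1 = {a, c, d, e}  B2 = {a, b, c, e}
Tree: B1–B2
Every bag has size at most 4, so the width is 4 − 1 = 3 and tw(G) ≤ 3. For the lower bound, the 4 vertices {a, c, d, e} are pairwise adjacent, and any tree decomposition puts a clique entirely inside one bag — forcing width ≥ 3. Combining the bounds, tw(G) = 3.

3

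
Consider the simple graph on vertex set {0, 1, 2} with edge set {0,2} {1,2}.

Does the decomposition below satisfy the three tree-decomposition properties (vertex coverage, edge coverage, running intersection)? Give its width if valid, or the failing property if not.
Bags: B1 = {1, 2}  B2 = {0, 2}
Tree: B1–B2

Every vertex of G appears in some bag (union = {0, 1, 2}); every edge is covered by a bag; and for each vertex v the set of bags containing v is connected in the bag tree. The decomposition is therefore valid. The largest bag has 2 vertices, so the width is 1.

Yes; width 1.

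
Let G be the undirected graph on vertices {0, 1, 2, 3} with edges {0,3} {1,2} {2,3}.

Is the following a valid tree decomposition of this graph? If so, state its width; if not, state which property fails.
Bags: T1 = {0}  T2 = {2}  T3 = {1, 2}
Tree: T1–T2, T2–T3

No — vertex 3 appears in no bag.

A tree decomposition must satisfy three properties: every vertex lies in some bag; for every edge, both endpoints lie together in some bag; and for every vertex, the bags containing it form a connected subtree. Here vertex 3 appears in no bag, so the decomposition is invalid.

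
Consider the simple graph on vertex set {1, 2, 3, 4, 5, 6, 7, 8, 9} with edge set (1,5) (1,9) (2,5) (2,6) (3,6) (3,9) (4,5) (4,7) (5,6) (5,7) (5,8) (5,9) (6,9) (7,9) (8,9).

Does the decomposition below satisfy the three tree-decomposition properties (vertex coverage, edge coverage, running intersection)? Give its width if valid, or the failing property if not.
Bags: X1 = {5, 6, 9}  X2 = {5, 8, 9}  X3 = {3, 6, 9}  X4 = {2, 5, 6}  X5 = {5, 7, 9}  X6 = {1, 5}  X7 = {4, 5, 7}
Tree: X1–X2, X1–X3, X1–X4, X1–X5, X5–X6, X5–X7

A tree decomposition must satisfy three properties: every vertex lies in some bag; for every edge, both endpoints lie together in some bag; and for every vertex, the bags containing it form a connected subtree. Here edge (9,1) lies in no bag, so the decomposition is invalid.

No — edge (9,1) lies in no bag.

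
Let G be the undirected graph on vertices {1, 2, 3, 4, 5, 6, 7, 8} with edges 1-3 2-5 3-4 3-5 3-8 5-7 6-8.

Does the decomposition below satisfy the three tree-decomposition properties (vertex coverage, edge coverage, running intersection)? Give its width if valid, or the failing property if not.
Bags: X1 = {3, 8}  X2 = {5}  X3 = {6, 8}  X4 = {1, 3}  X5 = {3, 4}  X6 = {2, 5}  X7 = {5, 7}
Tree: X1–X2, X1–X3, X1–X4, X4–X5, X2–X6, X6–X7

A tree decomposition must satisfy three properties: every vertex lies in some bag; for every edge, both endpoints lie together in some bag; and for every vertex, the bags containing it form a connected subtree. Here edge (3,5) lies in no bag, so the decomposition is invalid.

No — edge (3,5) lies in no bag.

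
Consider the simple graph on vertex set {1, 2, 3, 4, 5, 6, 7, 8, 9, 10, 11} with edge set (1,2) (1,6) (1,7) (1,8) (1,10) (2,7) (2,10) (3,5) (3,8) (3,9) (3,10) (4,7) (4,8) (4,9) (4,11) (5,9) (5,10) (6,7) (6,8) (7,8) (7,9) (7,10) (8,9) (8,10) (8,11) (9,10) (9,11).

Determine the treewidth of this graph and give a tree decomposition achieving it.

Treewidth 3.
Bags: B1 = {3, 8, 9, 10}  B2 = {7, 8, 9, 10}  B3 = {1, 7, 8, 10}  B4 = {3, 5, 9, 10}  B5 = {4, 7, 8, 9}  B6 = {4, 8, 9, 11}  B7 = {1, 6, 7, 8}  B8 = {1, 2, 7, 10}
Tree: B1–B2, B2–B3, B1–B4, B2–B5, B5–B6, B3–B7, B3–B8

The largest bag has 4 vertices, giving width 3; this decomposition certifies tw(G) ≤ 3. Conversely, {4, 8, 9, 11} is a clique of size 4, and the vertices of any clique must share a bag in every tree decomposition; so some bag has ≥ 4 vertices and tw(G) ≥ 3. Therefore the treewidth is 3.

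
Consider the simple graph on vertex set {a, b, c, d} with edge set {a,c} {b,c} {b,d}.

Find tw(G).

1

A width-1 tree decomposition is:
Bags: B1 = {b, d}  B2 = {b, c}  B3 = {a, c}
Tree: B1–B2, B2–B3
Every bag has size at most 2, so the width is 2 − 1 = 1 and tw(G) ≤ 1. Since G has at least one edge (e.g. d–b), it is not an edgeless graph, so tw(G) ≥ 1. Therefore the treewidth is 1.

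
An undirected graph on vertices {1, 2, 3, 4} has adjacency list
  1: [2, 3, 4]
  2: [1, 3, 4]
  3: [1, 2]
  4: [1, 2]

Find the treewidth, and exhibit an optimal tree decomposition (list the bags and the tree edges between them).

Each bag holds 3 vertices, so the decomposition has width 2, which upper-bounds the treewidth. Conversely, {1, 2, 3} is a clique of size 3, and the vertices of any clique must share a bag in every tree decomposition; so some bag has ≥ 3 vertices and tw(G) ≥ 2. Hence tw(G) = 2 exactly.

Treewidth 2.
Bags: B1 = {1, 2, 4}  B2 = {1, 2, 3}
Tree: B1–B2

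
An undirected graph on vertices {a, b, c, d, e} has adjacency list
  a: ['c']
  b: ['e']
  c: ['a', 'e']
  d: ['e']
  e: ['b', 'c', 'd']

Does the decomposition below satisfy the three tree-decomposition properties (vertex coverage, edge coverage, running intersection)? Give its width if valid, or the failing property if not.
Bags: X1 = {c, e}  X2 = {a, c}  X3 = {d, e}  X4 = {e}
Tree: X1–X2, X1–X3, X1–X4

No — vertex b appears in no bag.

A tree decomposition must satisfy three properties: every vertex lies in some bag; for every edge, both endpoints lie together in some bag; and for every vertex, the bags containing it form a connected subtree. Here vertex b appears in no bag, so the decomposition is invalid.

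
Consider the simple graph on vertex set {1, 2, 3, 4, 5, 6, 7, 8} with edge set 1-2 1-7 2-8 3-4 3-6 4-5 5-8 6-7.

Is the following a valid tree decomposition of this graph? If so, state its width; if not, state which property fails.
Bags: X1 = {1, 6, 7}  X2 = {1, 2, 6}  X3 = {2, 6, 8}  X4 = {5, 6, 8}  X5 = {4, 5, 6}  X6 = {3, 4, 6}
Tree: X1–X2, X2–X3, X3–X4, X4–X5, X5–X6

Vertex coverage: the bags together contain {1, 2, 3, 4, 5, 6, 7, 8}, the full vertex set. Edge coverage: each edge of G has both endpoints in at least one bag. Running intersection: for every vertex, the bags containing it form a connected subtree. All three properties hold, so this is a valid tree decomposition of width max|bag| − 1 = 2, and hence tw(G) ≤ 2.

Yes; width 2.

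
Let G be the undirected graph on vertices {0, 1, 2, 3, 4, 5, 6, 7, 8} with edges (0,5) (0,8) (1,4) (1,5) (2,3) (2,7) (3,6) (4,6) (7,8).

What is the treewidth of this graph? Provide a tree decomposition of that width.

Every bag has size at most 3, so the width is 3 − 1 = 2 and tw(G) ≤ 2. Since 7–2–3–6–4–1–5–0–8–7 is a cycle in G, G is not acyclic. Forests are exactly the graphs of treewidth ≤ 1, so tw(G) ≥ 2. Therefore the treewidth is 2.

Treewidth 2.
One such decomposition:
Bags: B1 = {2, 3, 7}  B2 = {3, 6, 7}  B3 = {4, 6, 7}  B4 = {1, 4, 7}  B5 = {1, 5, 7}  B6 = {0, 5, 7}  B7 = {0, 7, 8}
Tree: B1–B2, B2–B3, B3–B4, B4–B5, B5–B6, B6–B7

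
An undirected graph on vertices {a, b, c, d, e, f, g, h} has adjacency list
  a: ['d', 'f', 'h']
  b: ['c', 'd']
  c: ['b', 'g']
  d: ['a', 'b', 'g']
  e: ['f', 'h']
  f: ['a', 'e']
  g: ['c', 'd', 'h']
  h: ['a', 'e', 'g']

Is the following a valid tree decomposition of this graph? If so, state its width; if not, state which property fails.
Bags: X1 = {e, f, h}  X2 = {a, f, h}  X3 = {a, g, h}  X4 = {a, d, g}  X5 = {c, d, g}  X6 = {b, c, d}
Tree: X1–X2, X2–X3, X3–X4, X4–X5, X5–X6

Vertex coverage: the bags together contain {a, b, c, d, e, f, g, h}, the full vertex set. Edge coverage: each edge of G has both endpoints in at least one bag. Running intersection: for every vertex, the bags containing it form a connected subtree. All three properties hold, so this is a valid tree decomposition of width max|bag| − 1 = 2, and hence tw(G) ≤ 2.

Yes; width 2.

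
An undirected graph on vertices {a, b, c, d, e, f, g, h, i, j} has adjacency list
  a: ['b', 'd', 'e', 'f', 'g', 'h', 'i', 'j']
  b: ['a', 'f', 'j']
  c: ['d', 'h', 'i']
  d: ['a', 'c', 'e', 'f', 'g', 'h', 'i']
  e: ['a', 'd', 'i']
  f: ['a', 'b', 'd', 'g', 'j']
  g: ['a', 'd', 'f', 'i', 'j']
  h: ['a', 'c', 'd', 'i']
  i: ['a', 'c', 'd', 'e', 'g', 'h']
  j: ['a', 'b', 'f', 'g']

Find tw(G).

3

A width-3 tree decomposition is:
Bags: B1 = {a, d, f, g}  B2 = {a, f, g, j}  B3 = {a, d, g, i}  B4 = {a, d, h, i}  B5 = {c, d, h, i}  B6 = {a, d, e, i}  B7 = {a, b, f, j}
Tree: B1–B2, B1–B3, B3–B4, B4–B5, B3–B6, B2–B7
The largest bag has 4 vertices, giving width 3; this decomposition certifies tw(G) ≤ 3. For the lower bound, the 4 vertices {c, d, h, i} are pairwise adjacent, and any tree decomposition puts a clique entirely inside one bag — forcing width ≥ 3. Hence tw(G) = 3 exactly.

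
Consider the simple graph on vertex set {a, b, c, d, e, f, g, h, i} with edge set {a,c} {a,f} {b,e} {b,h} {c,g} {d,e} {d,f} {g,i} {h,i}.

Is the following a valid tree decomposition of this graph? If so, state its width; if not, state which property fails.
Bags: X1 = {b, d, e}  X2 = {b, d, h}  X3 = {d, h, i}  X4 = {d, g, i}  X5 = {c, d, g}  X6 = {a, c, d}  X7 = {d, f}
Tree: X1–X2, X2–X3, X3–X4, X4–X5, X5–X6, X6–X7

No — edge (a,f) lies in no bag.

A tree decomposition must satisfy three properties: every vertex lies in some bag; for every edge, both endpoints lie together in some bag; and for every vertex, the bags containing it form a connected subtree. Here edge (a,f) lies in no bag, so the decomposition is invalid.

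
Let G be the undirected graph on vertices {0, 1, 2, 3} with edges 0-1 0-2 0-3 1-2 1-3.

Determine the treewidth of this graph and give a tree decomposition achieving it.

Treewidth 2.
One such decomposition:
Bags: B1 = {0, 1, 2}  B2 = {0, 1, 3}
Tree: B1–B2

Each bag holds 3 vertices, so the decomposition has width 2, which upper-bounds the treewidth. Conversely, {0, 1, 2} is a clique of size 3, and the vertices of any clique must share a bag in every tree decomposition; so some bag has ≥ 3 vertices and tw(G) ≥ 2. Therefore the treewidth is 2.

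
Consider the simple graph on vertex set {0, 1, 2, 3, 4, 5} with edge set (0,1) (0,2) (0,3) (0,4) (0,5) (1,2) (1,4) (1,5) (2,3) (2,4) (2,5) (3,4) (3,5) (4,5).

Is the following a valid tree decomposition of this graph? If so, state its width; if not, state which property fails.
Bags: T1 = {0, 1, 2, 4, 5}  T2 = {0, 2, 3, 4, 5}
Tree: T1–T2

Yes; width 4.

Every vertex of G appears in some bag (union = {0, 1, 2, 3, 4, 5}); every edge is covered by a bag; and for each vertex v the set of bags containing v is connected in the bag tree. The decomposition is therefore valid. The largest bag has 5 vertices, so the width is 4.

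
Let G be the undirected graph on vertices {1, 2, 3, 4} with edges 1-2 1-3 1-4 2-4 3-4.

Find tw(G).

A width-2 tree decomposition is:
Bags: B1 = {1, 2, 4}  B2 = {1, 3, 4}
Tree: B1–B2
Each bag holds 3 vertices, so the decomposition has width 2, which upper-bounds the treewidth. For the lower bound, the 3 vertices {1, 2, 4} are pairwise adjacent, and any tree decomposition puts a clique entirely inside one bag — forcing width ≥ 2. Combining the bounds, tw(G) = 2.

2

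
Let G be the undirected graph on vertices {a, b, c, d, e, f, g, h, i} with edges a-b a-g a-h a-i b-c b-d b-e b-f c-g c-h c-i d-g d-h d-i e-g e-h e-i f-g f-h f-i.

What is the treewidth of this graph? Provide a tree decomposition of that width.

Treewidth 4.
One optimal decomposition is:
Bags: B1 = {a, b, g, h, i}  B2 = {b, c, g, h, i}  B3 = {b, e, g, h, i}  B4 = {b, d, g, h, i}  B5 = {b, f, g, h, i}
Tree: B1–B2, B2–B3, B3–B4, B4–B5

Every bag has size at most 5, so the width is 5 − 1 = 4 and tw(G) ≤ 4. For the lower bound: the 5 vertex sets {a,i}, {c,h}, {b,e}, {g}, {d} are disjoint, each induces a connected subgraph, and every pair is joined by at least one edge of G. Contracting each set to a single vertex therefore yields K_{5} as a minor, and since treewidth is minor-monotone, tw(G) ≥ tw(K_{5}) = 4. Hence tw(G) = 4 exactly.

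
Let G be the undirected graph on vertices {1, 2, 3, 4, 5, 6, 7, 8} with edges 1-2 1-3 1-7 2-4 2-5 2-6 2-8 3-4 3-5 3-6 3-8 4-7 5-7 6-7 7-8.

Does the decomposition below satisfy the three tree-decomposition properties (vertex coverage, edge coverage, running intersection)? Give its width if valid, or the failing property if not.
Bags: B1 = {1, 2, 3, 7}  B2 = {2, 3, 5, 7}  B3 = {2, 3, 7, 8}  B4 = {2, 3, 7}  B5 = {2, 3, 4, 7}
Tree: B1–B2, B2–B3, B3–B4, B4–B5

A tree decomposition must satisfy three properties: every vertex lies in some bag; for every edge, both endpoints lie together in some bag; and for every vertex, the bags containing it form a connected subtree. Here vertex 6 appears in no bag, so the decomposition is invalid.

No — vertex 6 appears in no bag.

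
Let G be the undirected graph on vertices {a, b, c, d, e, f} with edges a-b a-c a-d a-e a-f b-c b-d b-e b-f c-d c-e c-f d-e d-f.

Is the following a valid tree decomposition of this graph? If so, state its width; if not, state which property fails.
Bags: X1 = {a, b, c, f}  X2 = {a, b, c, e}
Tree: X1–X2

A tree decomposition must satisfy three properties: every vertex lies in some bag; for every edge, both endpoints lie together in some bag; and for every vertex, the bags containing it form a connected subtree. Here vertex d appears in no bag, so the decomposition is invalid.

No — vertex d appears in no bag.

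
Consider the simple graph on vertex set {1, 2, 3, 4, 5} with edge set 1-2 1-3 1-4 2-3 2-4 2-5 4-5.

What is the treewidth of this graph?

A width-2 tree decomposition is:
Bags: B1 = {1, 2, 4}  B2 = {2, 4, 5}  B3 = {1, 2, 3}
Tree: B1–B2, B1–B3
Every bag has size at most 3, so the width is 3 − 1 = 2 and tw(G) ≤ 2. Conversely, {1, 2, 3} is a clique of size 3, and the vertices of any clique must share a bag in every tree decomposition; so some bag has ≥ 3 vertices and tw(G) ≥ 2. The upper and lower bounds meet at 2, so that is the treewidth.

2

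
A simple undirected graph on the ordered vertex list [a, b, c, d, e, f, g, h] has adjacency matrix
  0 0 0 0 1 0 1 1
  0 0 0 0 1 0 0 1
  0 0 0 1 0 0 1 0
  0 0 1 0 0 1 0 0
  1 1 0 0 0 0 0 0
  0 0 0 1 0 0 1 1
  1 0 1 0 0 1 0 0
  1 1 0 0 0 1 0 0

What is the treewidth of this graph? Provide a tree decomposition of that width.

Treewidth 2.
One such decomposition:
Bags: B1 = {b, e, h}  B2 = {a, e, h}  B3 = {a, f, h}  B4 = {a, f, g}  B5 = {d, f, g}  B6 = {c, d, g}
Tree: B1–B2, B2–B3, B3–B4, B4–B5, B5–B6

Each bag holds 3 vertices, so the decomposition has width 2, which upper-bounds the treewidth. For the lower bound, G contains the cycle b–e–a–h–b, so G is not a forest; only forests have treewidth ≤ 1, hence tw(G) ≥ 2. Hence tw(G) = 2 exactly.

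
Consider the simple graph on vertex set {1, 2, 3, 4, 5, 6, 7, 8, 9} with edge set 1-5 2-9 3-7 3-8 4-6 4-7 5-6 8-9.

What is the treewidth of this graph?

1

A width-1 tree decomposition is:
Bags: B1 = {2, 9}  B2 = {8, 9}  B3 = {3, 8}  B4 = {3, 7}  B5 = {4, 7}  B6 = {4, 6}  B7 = {5, 6}  B8 = {1, 5}
Tree: B1–B2, B2–B3, B3–B4, B4–B5, B5–B6, B6–B7, B7–B8
Every bag has size at most 2, so the width is 2 − 1 = 1 and tw(G) ≤ 1. G has an edge, so its treewidth is at least 1. The upper and lower bounds meet at 1, so that is the treewidth.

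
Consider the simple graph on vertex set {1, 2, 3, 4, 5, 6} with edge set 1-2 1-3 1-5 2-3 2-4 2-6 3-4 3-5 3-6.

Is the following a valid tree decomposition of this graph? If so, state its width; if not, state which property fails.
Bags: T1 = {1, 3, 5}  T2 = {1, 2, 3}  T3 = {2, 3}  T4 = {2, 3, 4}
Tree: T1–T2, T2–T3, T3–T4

A tree decomposition must satisfy three properties: every vertex lies in some bag; for every edge, both endpoints lie together in some bag; and for every vertex, the bags containing it form a connected subtree. Here vertex 6 appears in no bag, so the decomposition is invalid.

No — vertex 6 appears in no bag.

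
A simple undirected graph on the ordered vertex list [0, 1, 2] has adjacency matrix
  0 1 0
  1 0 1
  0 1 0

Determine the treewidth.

A width-1 tree decomposition is:
Bags: B1 = {1, 2}  B2 = {0, 1}
Tree: B1–B2
Each bag holds 2 vertices, so the decomposition has width 1, which upper-bounds the treewidth. Any graph with an edge has treewidth ≥ 1, and G has the edge 2–1. Combining the bounds, tw(G) = 1.

1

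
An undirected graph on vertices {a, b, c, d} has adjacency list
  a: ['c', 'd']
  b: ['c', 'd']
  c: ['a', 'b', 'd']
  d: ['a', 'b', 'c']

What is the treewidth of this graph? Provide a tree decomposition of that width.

The largest bag has 3 vertices, giving width 2; this decomposition certifies tw(G) ≤ 2. Conversely, {a, c, d} is a clique of size 3, and the vertices of any clique must share a bag in every tree decomposition; so some bag has ≥ 3 vertices and tw(G) ≥ 2. Therefore the treewidth is 2.

Treewidth 2.
Bags: B1 = {a, c, d}  B2 = {b, c, d}
Tree: B1–B2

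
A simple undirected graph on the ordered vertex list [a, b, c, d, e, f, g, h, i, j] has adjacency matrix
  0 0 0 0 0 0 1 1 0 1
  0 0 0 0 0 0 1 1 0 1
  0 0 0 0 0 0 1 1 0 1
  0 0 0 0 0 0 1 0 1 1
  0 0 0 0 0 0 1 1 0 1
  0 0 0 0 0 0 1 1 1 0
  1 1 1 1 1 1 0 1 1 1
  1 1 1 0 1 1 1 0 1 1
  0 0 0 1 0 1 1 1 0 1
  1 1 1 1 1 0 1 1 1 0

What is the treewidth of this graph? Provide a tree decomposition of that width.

Treewidth 3.
Bags: B1 = {g, h, i, j}  B2 = {a, g, h, j}  B3 = {e, g, h, j}  B4 = {b, g, h, j}  B5 = {d, g, i, j}  B6 = {f, g, h, i}  B7 = {c, g, h, j}
Tree: B1–B2, B1–B3, B3–B4, B1–B5, B1–B6, B1–B7

Every bag has size at most 4, so the width is 4 − 1 = 3 and tw(G) ≤ 3. On the other hand G contains the 4-clique {d, g, i, j}. A clique must lie in a single bag of any decomposition, so no decomposition can have width below 3. Therefore the treewidth is 3.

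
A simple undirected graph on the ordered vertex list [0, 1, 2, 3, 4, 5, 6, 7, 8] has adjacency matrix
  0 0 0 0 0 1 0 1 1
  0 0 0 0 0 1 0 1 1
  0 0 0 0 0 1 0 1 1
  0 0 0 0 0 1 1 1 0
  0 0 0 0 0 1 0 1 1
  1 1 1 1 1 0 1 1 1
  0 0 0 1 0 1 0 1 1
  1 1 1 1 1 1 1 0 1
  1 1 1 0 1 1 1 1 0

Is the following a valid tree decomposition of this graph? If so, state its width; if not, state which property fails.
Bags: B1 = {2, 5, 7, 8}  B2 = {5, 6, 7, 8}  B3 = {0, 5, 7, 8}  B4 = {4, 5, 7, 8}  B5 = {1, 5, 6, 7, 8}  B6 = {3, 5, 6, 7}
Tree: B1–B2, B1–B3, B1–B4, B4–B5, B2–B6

A tree decomposition must satisfy three properties: every vertex lies in some bag; for every edge, both endpoints lie together in some bag; and for every vertex, the bags containing it form a connected subtree. Here bags containing vertex 6 are not connected in the tree, so the decomposition is invalid.

No — bags containing vertex 6 are not connected in the tree.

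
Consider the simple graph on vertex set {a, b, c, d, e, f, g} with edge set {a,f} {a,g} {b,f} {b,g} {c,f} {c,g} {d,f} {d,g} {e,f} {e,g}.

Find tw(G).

2

A width-2 tree decomposition is:
Bags: B1 = {c, f, g}  B2 = {d, f, g}  B3 = {e, f, g}  B4 = {b, f, g}  B5 = {a, f, g}
Tree: B1–B2, B2–B3, B3–B4, B4–B5
Every bag has size at most 3, so the width is 3 − 1 = 2 and tw(G) ≤ 2. Since g–c–f–d–g is a cycle in G, G is not acyclic. Forests are exactly the graphs of treewidth ≤ 1, so tw(G) ≥ 2. The upper and lower bounds meet at 2, so that is the treewidth.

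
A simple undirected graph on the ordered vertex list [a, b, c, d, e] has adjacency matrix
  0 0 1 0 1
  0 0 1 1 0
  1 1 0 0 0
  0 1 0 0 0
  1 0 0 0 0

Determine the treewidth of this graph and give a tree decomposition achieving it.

Treewidth 1.
One optimal decomposition is:
Bags: B1 = {a, c}  B2 = {a, e}  B3 = {b, c}  B4 = {b, d}
Tree: B1–B2, B1–B3, B3–B4

The largest bag has 2 vertices, giving width 1; this decomposition certifies tw(G) ≤ 1. Any graph with an edge has treewidth ≥ 1, and G has the edge a–c. Therefore the treewidth is 1.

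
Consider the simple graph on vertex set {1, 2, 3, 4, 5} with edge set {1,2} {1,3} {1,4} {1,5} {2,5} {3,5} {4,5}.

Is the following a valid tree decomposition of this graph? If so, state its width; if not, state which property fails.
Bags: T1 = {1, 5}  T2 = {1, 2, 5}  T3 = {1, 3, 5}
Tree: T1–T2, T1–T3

A tree decomposition must satisfy three properties: every vertex lies in some bag; for every edge, both endpoints lie together in some bag; and for every vertex, the bags containing it form a connected subtree. Here vertex 4 appears in no bag, so the decomposition is invalid.

No — vertex 4 appears in no bag.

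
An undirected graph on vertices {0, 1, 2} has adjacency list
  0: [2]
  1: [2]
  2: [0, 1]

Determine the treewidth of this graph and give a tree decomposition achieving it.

Every bag has size at most 2, so the width is 2 − 1 = 1 and tw(G) ≤ 1. G has an edge, so its treewidth is at least 1. Hence tw(G) = 1 exactly.

Treewidth 1.
One optimal decomposition is:
Bags: B1 = {0, 2}  B2 = {1, 2}
Tree: B1–B2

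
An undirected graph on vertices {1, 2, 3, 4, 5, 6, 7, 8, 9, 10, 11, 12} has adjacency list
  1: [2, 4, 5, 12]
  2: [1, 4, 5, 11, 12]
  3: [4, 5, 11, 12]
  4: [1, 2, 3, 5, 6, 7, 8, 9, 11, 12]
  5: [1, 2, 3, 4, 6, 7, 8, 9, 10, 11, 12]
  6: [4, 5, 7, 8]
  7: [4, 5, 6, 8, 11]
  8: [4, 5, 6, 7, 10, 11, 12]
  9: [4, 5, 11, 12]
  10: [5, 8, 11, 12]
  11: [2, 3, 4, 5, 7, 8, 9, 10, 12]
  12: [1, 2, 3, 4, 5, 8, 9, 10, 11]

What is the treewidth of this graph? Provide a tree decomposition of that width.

The largest bag has 5 vertices, giving width 4; this decomposition certifies tw(G) ≤ 4. Conversely, {5, 8, 10, 11, 12} is a clique of size 5, and the vertices of any clique must share a bag in every tree decomposition; so some bag has ≥ 5 vertices and tw(G) ≥ 4. The upper and lower bounds meet at 4, so that is the treewidth.

Treewidth 4.
One such decomposition:
Bags: B1 = {4, 5, 8, 11, 12}  B2 = {4, 5, 7, 8, 11}  B3 = {2, 4, 5, 11, 12}  B4 = {1, 2, 4, 5, 12}  B5 = {4, 5, 9, 11, 12}  B6 = {5, 8, 10, 11, 12}  B7 = {4, 5, 6, 7, 8}  B8 = {3, 4, 5, 11, 12}
Tree: B1–B2, B1–B3, B3–B4, B3–B5, B1–B6, B2–B7, B3–B8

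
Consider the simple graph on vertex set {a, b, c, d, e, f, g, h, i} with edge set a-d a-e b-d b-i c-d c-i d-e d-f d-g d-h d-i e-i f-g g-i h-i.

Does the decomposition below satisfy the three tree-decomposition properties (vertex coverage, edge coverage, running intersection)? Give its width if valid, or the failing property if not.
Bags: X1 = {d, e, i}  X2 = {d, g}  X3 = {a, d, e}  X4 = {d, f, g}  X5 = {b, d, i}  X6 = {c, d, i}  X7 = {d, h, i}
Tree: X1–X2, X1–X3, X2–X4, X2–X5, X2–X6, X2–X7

No — edge (i,g) lies in no bag.

A tree decomposition must satisfy three properties: every vertex lies in some bag; for every edge, both endpoints lie together in some bag; and for every vertex, the bags containing it form a connected subtree. Here edge (i,g) lies in no bag, so the decomposition is invalid.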